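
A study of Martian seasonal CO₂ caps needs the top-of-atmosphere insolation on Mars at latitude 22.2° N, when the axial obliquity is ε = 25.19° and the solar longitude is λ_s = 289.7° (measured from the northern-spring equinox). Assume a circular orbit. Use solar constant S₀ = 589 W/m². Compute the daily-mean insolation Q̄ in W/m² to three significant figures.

Solar declination: sin δ = sin ε · sin λ_s = sin 25.19° × sin 289.7° = -0.40071, so δ = -23.623°.
cos H₀ = −tan(+22.2°) tan(-23.623°) = 0.1785, H₀ = 1.3914 rad.
Bracket: H₀ sin φ sin δ + cos φ cos δ sin H₀ = 1.3914×0.37784×-0.40071 + 0.92587×0.91620×0.98394 = -0.210664 + 0.834659 = 0.623995.
Q̄ = (S₀/π) × [bracket] = (589/π) × 0.623995 = 117.0 W/m².

Q̄ ≈ 117 W/m²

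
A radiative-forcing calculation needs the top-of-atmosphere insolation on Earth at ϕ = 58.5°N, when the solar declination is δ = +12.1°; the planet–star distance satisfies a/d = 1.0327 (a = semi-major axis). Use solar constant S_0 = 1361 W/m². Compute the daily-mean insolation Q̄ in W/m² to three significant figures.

cos h₀ = −tan(+58.5°) tan(+12.100°) = -0.3498, h₀ = 1.9282 rad.
Bracket: h₀ sin ϕ sin δ + cos ϕ cos δ sin h₀ = 1.9282×0.85264×0.20962 + 0.52250×0.97778×0.93681 = 0.344628 + 0.478607 = 0.823235.
Inverse-square distance factor (a/d)² = 1.0327² = 1.066469.
Q̄ = (S_0/π) × 1.066469 × [bracket] = (1361/π) × 1.066469 × 0.823235 = 380.3 W/m².

Q̄ ≈ 380 W/m²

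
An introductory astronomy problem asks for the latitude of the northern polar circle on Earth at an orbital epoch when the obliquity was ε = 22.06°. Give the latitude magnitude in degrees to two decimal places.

The polar circle is the lowest latitude that experiences at least one full rotation of continuous daylight at the northern-summer solstice; it lies at |φ| = 90° − ε = 90° − 22.06° = 67.94°.

67.94°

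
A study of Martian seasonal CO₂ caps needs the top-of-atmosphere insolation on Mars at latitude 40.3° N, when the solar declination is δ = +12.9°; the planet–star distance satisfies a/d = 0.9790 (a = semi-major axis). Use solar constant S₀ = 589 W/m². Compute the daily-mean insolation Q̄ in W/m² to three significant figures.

cos H₀ = −tan(+40.3°) tan(+12.900°) = -0.1942, H₀ = 1.7663 rad.
Bracket: H₀ sin φ sin δ + cos φ cos δ sin H₀ = 1.7663×0.64679×0.22325 + 0.76267×0.97476×0.98096 = 0.255046 + 0.729265 = 0.984311.
Inverse-square distance factor (a/d)² = 0.9790² = 0.958441.
Q̄ = (S₀/π) × 0.958441 × [bracket] = (589/π) × 0.958441 × 0.984311 = 176.9 W/m².

Q̄ ≈ 177 W/m²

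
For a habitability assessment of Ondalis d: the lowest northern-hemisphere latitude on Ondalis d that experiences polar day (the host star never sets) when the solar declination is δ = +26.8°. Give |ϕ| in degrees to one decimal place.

|ϕ| = 63.2°

Polar day requires cos h₀ = −tan ϕ tan δ ≤ −1, i.e. tan ϕ tan δ ≥ 1.
The boundary is |tan ϕ| · |tan δ| = 1, so |ϕ| = 90° − |δ| = 90° − 26.8° = 63.2° in the northern hemisphere.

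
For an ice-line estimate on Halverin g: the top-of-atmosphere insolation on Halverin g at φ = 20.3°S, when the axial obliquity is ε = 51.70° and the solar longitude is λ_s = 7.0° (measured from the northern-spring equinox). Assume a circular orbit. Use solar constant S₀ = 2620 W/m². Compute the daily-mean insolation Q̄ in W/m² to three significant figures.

Solar declination: sin δ = sin ε · sin λ_s = sin 51.70° × sin 7.0° = 0.09564, so δ = +5.488°.
cos H₀ = −tan(-20.3°) tan(+5.488°) = 0.0355, H₀ = 1.5352 rad.
Bracket: H₀ sin φ sin δ + cos φ cos δ sin H₀ = 1.5352×-0.34694×0.09564 + 0.93789×0.99542×0.99937 = -0.050940 + 0.933006 = 0.882066.
Q̄ = (S₀/π) × [bracket] = (2620/π) × 0.882066 = 735.6 W/m².

Q̄ ≈ 736 W/m²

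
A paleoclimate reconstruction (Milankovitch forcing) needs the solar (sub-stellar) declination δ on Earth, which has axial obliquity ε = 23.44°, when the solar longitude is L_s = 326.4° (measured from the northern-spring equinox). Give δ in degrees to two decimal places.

δ = -12.72°

sin δ = sin ε · sin L_s = sin 23.44° × sin 326.4° = -0.220133.
δ = arcsin(-0.220133) = -12.72°.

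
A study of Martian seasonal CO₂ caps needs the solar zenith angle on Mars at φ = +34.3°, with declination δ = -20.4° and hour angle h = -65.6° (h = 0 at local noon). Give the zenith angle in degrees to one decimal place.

θ_z = 82.9°

cos θ_z = sin φ sin δ + cos φ cos δ cos h = -0.196429 + 0.319861 = 0.123432.
θ_z = arccos(0.123432) = 82.9°.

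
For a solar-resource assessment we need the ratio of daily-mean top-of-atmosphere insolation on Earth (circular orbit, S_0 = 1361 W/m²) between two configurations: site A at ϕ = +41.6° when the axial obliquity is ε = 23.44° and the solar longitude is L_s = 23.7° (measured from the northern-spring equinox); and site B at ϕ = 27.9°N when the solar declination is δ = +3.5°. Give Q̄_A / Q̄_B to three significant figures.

Q̄_A / Q̄_B ≈ 0.984

— Configuration A (ϕ=+41.6°):
Solar declination: sin δ = sin ε · sin L_s = sin 23.44° × sin 23.7° = 0.15989, so δ = +9.201°.
cos h₀ = −tan(+41.6°) tan(+9.201°) = -0.1438, h₀ = 1.7151 rad.
Bracket: h₀ sin ϕ sin δ + cos ϕ cos δ sin h₀ = 1.7151×0.66393×0.15989 + 0.74780×0.98713×0.98961 = 0.182068 + 0.730506 = 0.912574.
Q̄ = (S_0/π) × [bracket] = (1361/π) × 0.912574 = 395.35 W/m².
— Configuration B (ϕ=+27.9°):
cos h₀ = −tan(+27.9°) tan(+3.500°) = -0.0324, h₀ = 1.6032 rad.
Bracket: h₀ sin ϕ sin δ + cos ϕ cos δ sin h₀ = 1.6032×0.46793×0.06105 + 0.88377×0.99813×0.99948 = 0.045799 + 0.881659 = 0.927458.
Q̄ = (S_0/π) × [bracket] = (1361/π) × 0.927458 = 401.79 W/m².
Ratio Q̄_A / Q̄_B = 395.35 / 401.79 = 0.9840.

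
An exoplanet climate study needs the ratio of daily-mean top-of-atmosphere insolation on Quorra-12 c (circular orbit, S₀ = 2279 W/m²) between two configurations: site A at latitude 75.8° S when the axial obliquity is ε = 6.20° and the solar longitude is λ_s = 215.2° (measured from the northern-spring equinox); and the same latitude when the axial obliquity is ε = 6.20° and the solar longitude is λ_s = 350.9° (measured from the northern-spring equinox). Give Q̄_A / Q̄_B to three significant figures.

— Configuration A (φ=-75.8°):
Solar declination: sin δ = sin ε · sin λ_s = sin 6.20° × sin 215.2° = -0.06225, so δ = -3.569°.
cos H₀ = −tan(-75.8°) tan(-3.569°) = -0.2465, H₀ = 1.8199 rad.
Bracket: H₀ sin φ sin δ + cos φ cos δ sin H₀ = 1.8199×-0.96945×-0.06225 + 0.24531×0.99806×0.96914 = 0.109828 + 0.237279 = 0.347107.
Q̄ = (S₀/π) × [bracket] = (2279/π) × 0.347107 = 251.80 W/m².
— Configuration B (φ=-75.8°):
Solar declination: sin δ = sin ε · sin λ_s = sin 6.20° × sin 350.9° = -0.01708, so δ = -0.979°.
cos H₀ = −tan(-75.8°) tan(-0.979°) = -0.0675, H₀ = 1.6384 rad.
Bracket: H₀ sin φ sin δ + cos φ cos δ sin H₀ = 1.6384×-0.96945×-0.01708 + 0.24531×0.99985×0.99772 = 0.027129 + 0.244714 = 0.271843.
Q̄ = (S₀/π) × [bracket] = (2279/π) × 0.271843 = 197.20 W/m².
Ratio Q̄_A / Q̄_B = 251.80 / 197.20 = 1.277.

Q̄_A / Q̄_B ≈ 1.28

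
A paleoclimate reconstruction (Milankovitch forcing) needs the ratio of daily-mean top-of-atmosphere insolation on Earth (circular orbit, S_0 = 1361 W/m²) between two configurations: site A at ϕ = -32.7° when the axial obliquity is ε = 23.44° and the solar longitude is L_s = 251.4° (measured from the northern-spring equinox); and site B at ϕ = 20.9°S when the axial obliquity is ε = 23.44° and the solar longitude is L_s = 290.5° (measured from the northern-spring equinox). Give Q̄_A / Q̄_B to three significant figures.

— Configuration A (ϕ=-32.7°):
Solar declination: sin δ = sin ε · sin L_s = sin 23.44° × sin 251.4° = -0.37701, so δ = -22.149°.
cos h₀ = −tan(-32.7°) tan(-22.149°) = -0.2613, h₀ = 1.8352 rad.
Bracket: h₀ sin ϕ sin δ + cos ϕ cos δ sin h₀ = 1.8352×-0.54024×-0.37701 + 0.84151×0.92621×0.96525 = 0.373786 + 0.752330 = 1.126116.
Q̄ = (S_0/π) × [bracket] = (1361/π) × 1.126116 = 487.86 W/m².
— Configuration B (ϕ=-20.9°):
Solar declination: sin δ = sin ε · sin L_s = sin 23.44° × sin 290.5° = -0.37260, so δ = -21.876°.
cos h₀ = −tan(-20.9°) tan(-21.876°) = -0.1533, h₀ = 1.7247 rad.
Bracket: h₀ sin ϕ sin δ + cos ϕ cos δ sin h₀ = 1.7247×-0.35674×-0.37260 + 0.93420×0.92799×0.98818 = 0.229249 + 0.856681 = 1.085930.
Q̄ = (S_0/π) × [bracket] = (1361/π) × 1.085930 = 470.45 W/m².
Ratio Q̄_A / Q̄_B = 487.86 / 470.45 = 1.037.

Q̄_A / Q̄_B ≈ 1.04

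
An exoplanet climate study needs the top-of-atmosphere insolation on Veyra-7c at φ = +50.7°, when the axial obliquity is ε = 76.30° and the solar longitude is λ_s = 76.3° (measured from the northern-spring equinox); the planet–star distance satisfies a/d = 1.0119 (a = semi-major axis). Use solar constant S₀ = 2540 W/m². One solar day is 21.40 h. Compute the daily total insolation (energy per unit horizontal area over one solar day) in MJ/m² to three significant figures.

Solar declination: sin δ = sin ε · sin λ_s = sin 76.30° × sin 76.3° = 0.94391, so δ = +70.719°.
cos H₀ = −tan(+50.7°) tan(+70.719°) = -3.4924 ≤ −1 ⇒ polar day, H₀ = π.
Bracket: H₀ sin φ sin δ + cos φ cos δ sin H₀ = 3.1416×0.77384×0.94391 + 0.63338×0.33021×0.00000 = 2.294736 + 0.000000 = 2.294736.
Inverse-square distance factor (a/d)² = 1.0119² = 1.023942.
Q̄ = (S₀/π) × 1.023942 × [bracket] = (2540/π) × 1.023942 × 2.294736 = 1899.7 W/m².
Daily total = Q̄ × 21.40 h × 3600 s/h = 1899.7 × 21.40 × 3600 / 10⁶ = 146.4 MJ/m².

146 MJ/m²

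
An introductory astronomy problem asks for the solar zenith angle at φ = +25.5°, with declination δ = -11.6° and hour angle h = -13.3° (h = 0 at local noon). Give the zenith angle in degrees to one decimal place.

cos θ_z = sin φ sin δ + cos φ cos δ cos h = -0.086566 + 0.860436 = 0.773870.
θ_z = arccos(0.773870) = 39.3°.

θ_z = 39.3°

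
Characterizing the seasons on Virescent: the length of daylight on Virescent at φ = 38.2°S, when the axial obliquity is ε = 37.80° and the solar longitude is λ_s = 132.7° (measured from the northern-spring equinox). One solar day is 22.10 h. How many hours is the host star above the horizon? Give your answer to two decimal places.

Solar declination: sin δ = sin ε · sin λ_s = sin 37.80° × sin 132.7° = 0.45043, so δ = +26.772°.
cos H₀ = −tan φ · tan δ = −tan(-38.2°) × tan(+26.772°) = 0.3970, so H₀ = 1.1625 rad = 66.61°.
Daylight = 2H₀/(2π) × 22.10 h = (1.1625/π) × 22.10 = 8.18 h.

8.18 h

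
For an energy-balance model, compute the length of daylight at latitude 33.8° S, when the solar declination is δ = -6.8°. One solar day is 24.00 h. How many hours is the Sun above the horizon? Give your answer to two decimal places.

cos H₀ = −tan φ · tan δ = −tan(-33.8°) × tan(-6.800°) = -0.0798, so H₀ = 1.6507 rad = 94.58°.
Daylight = 2H₀/(2π) × 24.00 h = (1.6507/π) × 24.00 = 12.61 h.

12.61 h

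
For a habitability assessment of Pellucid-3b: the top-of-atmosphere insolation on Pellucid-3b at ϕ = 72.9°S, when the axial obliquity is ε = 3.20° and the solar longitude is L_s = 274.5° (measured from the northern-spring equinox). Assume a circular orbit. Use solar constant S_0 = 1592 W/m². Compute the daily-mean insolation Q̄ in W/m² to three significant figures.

Solar declination: sin δ = sin ε · sin L_s = sin 3.20° × sin 274.5° = -0.05565, so δ = -3.190°.
cos h₀ = −tan(-72.9°) tan(-3.190°) = -0.1812, h₀ = 1.7530 rad.
Bracket: h₀ sin ϕ sin δ + cos ϕ cos δ sin h₀ = 1.7530×-0.95579×-0.05565 + 0.29404×0.99845×0.98345 = 0.093242 + 0.288725 = 0.381967.
Q̄ = (S_0/π) × [bracket] = (1592/π) × 0.381967 = 193.6 W/m².

Q̄ ≈ 194 W/m²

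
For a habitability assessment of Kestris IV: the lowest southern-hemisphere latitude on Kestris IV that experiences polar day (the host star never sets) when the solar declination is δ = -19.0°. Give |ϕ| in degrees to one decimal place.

Polar day requires cos h₀ = −tan ϕ tan δ ≤ −1, i.e. tan ϕ tan δ ≥ 1.
The boundary is |tan ϕ| · |tan δ| = 1, so |ϕ| = 90° − |δ| = 90° − 19.0° = 71.0° in the southern hemisphere.

|ϕ| = 71.0°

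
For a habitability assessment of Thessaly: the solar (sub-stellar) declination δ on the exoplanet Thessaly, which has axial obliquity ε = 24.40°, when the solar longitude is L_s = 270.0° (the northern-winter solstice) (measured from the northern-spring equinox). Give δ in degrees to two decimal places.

sin δ = sin ε · sin L_s = sin 24.40° × sin 270.0° = -0.413104.
δ = arcsin(-0.413104) = -24.40°.

δ = -24.40°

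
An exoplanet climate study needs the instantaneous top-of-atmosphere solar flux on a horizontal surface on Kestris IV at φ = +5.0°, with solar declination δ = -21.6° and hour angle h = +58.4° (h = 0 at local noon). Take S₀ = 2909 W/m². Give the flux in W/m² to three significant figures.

cos θ_z = sin φ sin δ + cos φ cos δ cos h = -0.032084 + 0.485336 = 0.453252.
Flux = S₀ · cos θ_z = 2909 × 0.453252 = 1319 W/m².

1.32e+03 W/m²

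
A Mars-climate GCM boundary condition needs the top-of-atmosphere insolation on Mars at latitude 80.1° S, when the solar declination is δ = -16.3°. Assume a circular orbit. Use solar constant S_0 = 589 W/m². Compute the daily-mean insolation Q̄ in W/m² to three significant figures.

cos h₀ = −tan(-80.1°) tan(-16.300°) = -1.6755 ≤ −1 ⇒ polar day, h₀ = π.
Bracket: h₀ sin ϕ sin δ + cos ϕ cos δ sin h₀ = 3.1416×-0.98511×-0.28067 + 0.17193×0.95981×0.00000 = 0.868624 + 0.000000 = 0.868624.
Q̄ = (S_0/π) × [bracket] = (589/π) × 0.868624 = 162.9 W/m².

Q̄ ≈ 163 W/m²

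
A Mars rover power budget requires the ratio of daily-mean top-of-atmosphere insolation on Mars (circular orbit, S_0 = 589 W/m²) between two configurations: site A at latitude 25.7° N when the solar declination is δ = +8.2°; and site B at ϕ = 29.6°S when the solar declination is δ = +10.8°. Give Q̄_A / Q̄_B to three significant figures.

— Configuration A (ϕ=+25.7°):
cos h₀ = −tan(+25.7°) tan(+8.200°) = -0.0694, h₀ = 1.6402 rad.
Bracket: h₀ sin ϕ sin δ + cos ϕ cos δ sin h₀ = 1.6402×0.43366×0.14263 + 0.90108×0.98978×0.99759 = 0.101451 + 0.889722 = 0.991173.
Q̄ = (S_0/π) × [bracket] = (589/π) × 0.991173 = 185.83 W/m².
— Configuration B (ϕ=-29.6°):
cos h₀ = −tan(-29.6°) tan(+10.800°) = 0.1084, h₀ = 1.4622 rad.
Bracket: h₀ sin ϕ sin δ + cos ϕ cos δ sin h₀ = 1.4622×-0.49394×0.18738 + 0.86949×0.98229×0.99411 = -0.135333 + 0.849061 = 0.713728.
Q̄ = (S_0/π) × [bracket] = (589/π) × 0.713728 = 133.81 W/m².
Ratio Q̄_A / Q̄_B = 185.83 / 133.81 = 1.389.

Q̄_A / Q̄_B ≈ 1.39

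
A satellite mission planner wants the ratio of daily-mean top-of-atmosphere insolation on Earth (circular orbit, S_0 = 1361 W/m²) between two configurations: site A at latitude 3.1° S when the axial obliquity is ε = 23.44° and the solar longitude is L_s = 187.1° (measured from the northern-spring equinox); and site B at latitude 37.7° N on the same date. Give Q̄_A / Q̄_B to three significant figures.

Q̄_A / Q̄_B ≈ 1.35

— Configuration A (ϕ=-3.1°):
Solar declination: sin δ = sin ε · sin L_s = sin 23.44° × sin 187.1° = -0.04917, so δ = -2.818°.
cos h₀ = −tan(-3.1°) tan(-2.818°) = -0.0027, h₀ = 1.5735 rad.
Bracket: h₀ sin ϕ sin δ + cos ϕ cos δ sin h₀ = 1.5735×-0.05408×-0.04917 + 0.99854×0.99879×1.00000 = 0.004184 + 0.997332 = 1.001516.
Q̄ = (S_0/π) × [bracket] = (1361/π) × 1.001516 = 433.88 W/m².
— Configuration B (ϕ=+37.7°):
cos h₀ = −tan(+37.7°) tan(-2.818°) = 0.0380, h₀ = 1.5327 rad.
Bracket: h₀ sin ϕ sin δ + cos ϕ cos δ sin h₀ = 1.5327×0.61153×-0.04917 + 0.79122×0.99879×0.99928 = -0.046087 + 0.789694 = 0.743607.
Q̄ = (S_0/π) × [bracket] = (1361/π) × 0.743607 = 322.15 W/m².
Ratio Q̄_A / Q̄_B = 433.88 / 322.15 = 1.347.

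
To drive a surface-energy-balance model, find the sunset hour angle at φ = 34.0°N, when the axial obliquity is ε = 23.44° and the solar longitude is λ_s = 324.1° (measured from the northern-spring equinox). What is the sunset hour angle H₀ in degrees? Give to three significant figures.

Solar declination: sin δ = sin ε · sin λ_s = sin 23.44° × sin 324.1° = -0.23325, so δ = -13.489°.
cos H₀ = −tan φ · tan δ = −tan(+34.0°) × tan(-13.489°) = 0.1618, so H₀ = 1.4083 rad = 80.69°.

H₀ = 80.7°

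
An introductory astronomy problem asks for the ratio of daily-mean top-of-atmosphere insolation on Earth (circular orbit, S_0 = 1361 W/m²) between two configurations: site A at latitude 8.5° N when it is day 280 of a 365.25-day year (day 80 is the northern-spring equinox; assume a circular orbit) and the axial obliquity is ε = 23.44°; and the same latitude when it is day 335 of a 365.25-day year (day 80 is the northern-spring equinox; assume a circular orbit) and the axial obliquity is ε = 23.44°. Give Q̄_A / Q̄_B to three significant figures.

Q̄_A / Q̄_B ≈ 1.15

— Configuration A (ϕ=+8.5°):
Solar longitude: L_s = 360° × (280 − 80)/365.25 = 197.125°.
sin δ = sin 23.44° × sin 197.125° = -0.11713, so δ = -6.727°.
cos h₀ = −tan(+8.5°) tan(-6.727°) = 0.0176, h₀ = 1.5532 rad.
Bracket: h₀ sin ϕ sin δ + cos ϕ cos δ sin h₀ = 1.5532×0.14781×-0.11713 + 0.98902×0.99312×0.99984 = -0.026891 + 0.982058 = 0.955167.
Q̄ = (S_0/π) × [bracket] = (1361/π) × 0.955167 = 413.80 W/m².
— Configuration B (ϕ=+8.5°):
Solar longitude: L_s = 360° × (335 − 80)/365.25 = 251.335°.
sin δ = sin 23.44° × sin 251.335° = -0.37687, so δ = -22.140°.
cos h₀ = −tan(+8.5°) tan(-22.140°) = 0.0608, h₀ = 1.5100 rad.
Bracket: h₀ sin ϕ sin δ + cos ϕ cos δ sin h₀ = 1.5100×0.14781×-0.37687 + 0.98902×0.92627×0.99815 = -0.084115 + 0.914405 = 0.830290.
Q̄ = (S_0/π) × [bracket] = (1361/π) × 0.830290 = 359.70 W/m².
Ratio Q̄_A / Q̄_B = 413.80 / 359.70 = 1.150.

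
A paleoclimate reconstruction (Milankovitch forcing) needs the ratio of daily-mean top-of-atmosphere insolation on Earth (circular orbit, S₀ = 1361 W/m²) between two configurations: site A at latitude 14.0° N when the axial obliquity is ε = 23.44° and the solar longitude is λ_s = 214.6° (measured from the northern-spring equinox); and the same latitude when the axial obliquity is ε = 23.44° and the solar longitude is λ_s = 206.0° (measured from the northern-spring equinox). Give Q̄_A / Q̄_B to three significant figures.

— Configuration A (φ=+14.0°):
Solar declination: sin δ = sin ε · sin λ_s = sin 23.44° × sin 214.6° = -0.22588, so δ = -13.055°.
cos H₀ = −tan(+14.0°) tan(-13.055°) = 0.0578, H₀ = 1.5130 rad.
Bracket: H₀ sin φ sin δ + cos φ cos δ sin H₀ = 1.5130×0.24192×-0.22588 + 0.97030×0.97415×0.99833 = -0.082678 + 0.943639 = 0.860961.
Q̄ = (S₀/π) × [bracket] = (1361/π) × 0.860961 = 372.99 W/m².
— Configuration B (φ=+14.0°):
Solar declination: sin δ = sin ε · sin λ_s = sin 23.44° × sin 206.0° = -0.17438, so δ = -10.043°.
cos H₀ = −tan(+14.0°) tan(-10.043°) = 0.0442, H₀ = 1.5266 rad.
Bracket: H₀ sin φ sin δ + cos φ cos δ sin H₀ = 1.5266×0.24192×-0.17438 + 0.97030×0.98468×0.99902 = -0.064401 + 0.954499 = 0.890098.
Q̄ = (S₀/π) × [bracket] = (1361/π) × 0.890098 = 385.61 W/m².
Ratio Q̄_A / Q̄_B = 372.99 / 385.61 = 0.9673.

Q̄_A / Q̄_B ≈ 0.967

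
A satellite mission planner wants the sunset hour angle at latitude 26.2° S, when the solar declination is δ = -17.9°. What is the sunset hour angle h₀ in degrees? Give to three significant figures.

cos h₀ = −tan ϕ · tan δ = −tan(-26.2°) × tan(-17.900°) = -0.1589, so h₀ = 1.7304 rad = 99.14°.

h₀ = 99.1°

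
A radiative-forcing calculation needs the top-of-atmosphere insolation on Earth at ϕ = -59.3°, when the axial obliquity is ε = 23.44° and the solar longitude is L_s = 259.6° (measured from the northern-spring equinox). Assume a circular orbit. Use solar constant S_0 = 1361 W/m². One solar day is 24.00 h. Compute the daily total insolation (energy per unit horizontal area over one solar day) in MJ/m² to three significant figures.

42.1 MJ/m²

Solar declination: sin δ = sin ε · sin L_s = sin 23.44° × sin 259.6° = -0.39125, so δ = -23.033°.
cos h₀ = −tan(-59.3°) tan(-23.033°) = -0.7160, h₀ = 2.3689 rad.
Bracket: h₀ sin ϕ sin δ + cos ϕ cos δ sin h₀ = 2.3689×-0.85985×-0.39125 + 0.51054×0.92028×0.69807 = 0.796937 + 0.327981 = 1.124918.
Q̄ = (S_0/π) × [bracket] = (1361/π) × 1.124918 = 487.34 W/m².
Daily total = Q̄ × 24.00 h × 3600 s/h = 487.34 × 24.00 × 3600 / 10⁶ = 42.11 MJ/m².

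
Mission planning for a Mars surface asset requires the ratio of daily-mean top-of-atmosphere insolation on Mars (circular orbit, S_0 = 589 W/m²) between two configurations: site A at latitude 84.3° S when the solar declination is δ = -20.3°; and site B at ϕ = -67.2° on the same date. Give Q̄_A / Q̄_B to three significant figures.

Q̄_A / Q̄_B ≈ 1.06

— Configuration A (ϕ=-84.3°):
cos h₀ = −tan(-84.3°) tan(-20.300°) = -3.7060 ≤ −1 ⇒ polar day, h₀ = π.
Bracket: h₀ sin ϕ sin δ + cos ϕ cos δ sin h₀ = 3.1416×-0.99506×-0.34694 + 0.09932×0.93789×0.00000 = 1.084562 + 0.000000 = 1.084562.
Q̄ = (S_0/π) × [bracket] = (589/π) × 1.084562 = 203.34 W/m².
— Configuration B (ϕ=-67.2°):
cos h₀ = −tan(-67.2°) tan(-20.300°) = -0.8800, h₀ = 2.6466 rad.
Bracket: h₀ sin ϕ sin δ + cos ϕ cos δ sin h₀ = 2.6466×-0.92186×-0.34694 + 0.38752×0.93789×0.47500 = 0.846462 + 0.172639 = 1.019101.
Q̄ = (S_0/π) × [bracket] = (589/π) × 1.019101 = 191.07 W/m².
Ratio Q̄_A / Q̄_B = 203.34 / 191.07 = 1.064.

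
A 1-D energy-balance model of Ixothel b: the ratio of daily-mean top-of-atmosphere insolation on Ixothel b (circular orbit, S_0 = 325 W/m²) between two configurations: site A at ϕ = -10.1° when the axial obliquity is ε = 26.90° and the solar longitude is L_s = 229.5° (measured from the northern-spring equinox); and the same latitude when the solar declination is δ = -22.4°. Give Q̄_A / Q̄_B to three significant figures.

Q̄_A / Q̄_B ≈ 1.00

— Configuration A (ϕ=-10.1°):
Solar declination: sin δ = sin ε · sin L_s = sin 26.90° × sin 229.5° = -0.34403, so δ = -20.123°.
cos h₀ = −tan(-10.1°) tan(-20.123°) = -0.0653, h₀ = 1.6361 rad.
Bracket: h₀ sin ϕ sin δ + cos ϕ cos δ sin h₀ = 1.6361×-0.17537×-0.34403 + 0.98450×0.93896×0.99787 = 0.098710 + 0.922437 = 1.021147.
Q̄ = (S_0/π) × [bracket] = (325/π) × 1.021147 = 105.64 W/m².
— Configuration B (ϕ=-10.1°):
cos h₀ = −tan(-10.1°) tan(-22.400°) = -0.0734, h₀ = 1.6443 rad.
Bracket: h₀ sin ϕ sin δ + cos ϕ cos δ sin h₀ = 1.6443×-0.17537×-0.38107 + 0.98450×0.92455×0.99730 = 0.109886 + 0.907762 = 1.017648.
Q̄ = (S_0/π) × [bracket] = (325/π) × 1.017648 = 105.28 W/m².
Ratio Q̄_A / Q̄_B = 105.64 / 105.28 = 1.003.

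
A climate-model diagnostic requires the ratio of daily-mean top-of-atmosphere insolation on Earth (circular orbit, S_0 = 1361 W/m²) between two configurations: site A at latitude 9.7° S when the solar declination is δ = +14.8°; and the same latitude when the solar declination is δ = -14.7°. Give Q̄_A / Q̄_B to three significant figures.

Q̄_A / Q̄_B ≈ 0.868

— Configuration A (ϕ=-9.7°):
cos h₀ = −tan(-9.7°) tan(+14.800°) = 0.0452, h₀ = 1.5256 rad.
Bracket: h₀ sin ϕ sin δ + cos ϕ cos δ sin h₀ = 1.5256×-0.16849×0.25545 + 0.98570×0.96682×0.99898 = -0.065663 + 0.952022 = 0.886359.
Q̄ = (S_0/π) × [bracket] = (1361/π) × 0.886359 = 383.99 W/m².
— Configuration B (ϕ=-9.7°):
cos h₀ = −tan(-9.7°) tan(-14.700°) = -0.0448, h₀ = 1.6157 rad.
Bracket: h₀ sin ϕ sin δ + cos ϕ cos δ sin h₀ = 1.6157×-0.16849×-0.25376 + 0.98570×0.96727×0.99899 = 0.069081 + 0.952475 = 1.021556.
Q̄ = (S_0/π) × [bracket] = (1361/π) × 1.021556 = 442.56 W/m².
Ratio Q̄_A / Q̄_B = 383.99 / 442.56 = 0.8677.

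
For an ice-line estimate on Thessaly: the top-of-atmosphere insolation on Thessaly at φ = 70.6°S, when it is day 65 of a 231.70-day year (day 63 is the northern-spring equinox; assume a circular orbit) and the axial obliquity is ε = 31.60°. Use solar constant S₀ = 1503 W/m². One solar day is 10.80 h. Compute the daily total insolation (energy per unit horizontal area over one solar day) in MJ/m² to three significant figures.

Solar longitude: λ_s = 360° × (65 − 63)/231.70 = 3.107°.
sin δ = sin 31.60° × sin 3.107° = 0.02840, so δ = +1.628°.
cos H₀ = −tan(-70.6°) tan(+1.628°) = 0.0807, H₀ = 1.4900 rad.
Bracket: H₀ sin φ sin δ + cos φ cos δ sin H₀ = 1.4900×-0.94322×0.02840 + 0.33216×0.99960×0.99674 = -0.039913 + 0.330945 = 0.291032.
Q̄ = (S₀/π) × [bracket] = (1503/π) × 0.291032 = 139.24 W/m².
Daily total = Q̄ × 10.80 h × 3600 s/h = 139.24 × 10.80 × 3600 / 10⁶ = 5.414 MJ/m².

5.41 MJ/m²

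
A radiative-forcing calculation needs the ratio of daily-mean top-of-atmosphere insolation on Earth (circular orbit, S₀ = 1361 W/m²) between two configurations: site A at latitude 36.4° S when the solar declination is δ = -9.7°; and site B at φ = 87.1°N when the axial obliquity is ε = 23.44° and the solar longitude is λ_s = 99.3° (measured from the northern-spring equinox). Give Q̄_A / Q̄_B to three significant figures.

Q̄_A / Q̄_B ≈ 0.777

— Configuration A (φ=-36.4°):
cos H₀ = −tan(-36.4°) tan(-9.700°) = -0.1260, H₀ = 1.6972 rad.
Bracket: H₀ sin φ sin δ + cos φ cos δ sin H₀ = 1.6972×-0.59342×-0.16849 + 0.80489×0.98570×0.99203 = 0.169695 + 0.787057 = 0.956752.
Q̄ = (S₀/π) × [bracket] = (1361/π) × 0.956752 = 414.48 W/m².
— Configuration B (φ=+87.1°):
Solar declination: sin δ = sin ε · sin λ_s = sin 23.44° × sin 99.3° = 0.39256, so δ = +23.114°.
cos H₀ = −tan(+87.1°) tan(+23.114°) = -8.4256 ≤ −1 ⇒ polar day, H₀ = π.
Bracket: H₀ sin φ sin δ + cos φ cos δ sin H₀ = 3.1416×0.99872×0.39256 + 0.05059×0.91973×0.00000 = 1.231688 + 0.000000 = 1.231688.
Q̄ = (S₀/π) × [bracket] = (1361/π) × 1.231688 = 533.59 W/m².
Ratio Q̄_A / Q̄_B = 414.48 / 533.59 = 0.7768.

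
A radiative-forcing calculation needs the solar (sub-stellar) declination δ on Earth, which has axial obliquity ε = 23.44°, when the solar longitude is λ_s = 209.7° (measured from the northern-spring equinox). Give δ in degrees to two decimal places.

sin δ = sin ε · sin λ_s = sin 23.44° × sin 209.7° = -0.197088.
δ = arcsin(-0.197088) = -11.37°.

δ = -11.37°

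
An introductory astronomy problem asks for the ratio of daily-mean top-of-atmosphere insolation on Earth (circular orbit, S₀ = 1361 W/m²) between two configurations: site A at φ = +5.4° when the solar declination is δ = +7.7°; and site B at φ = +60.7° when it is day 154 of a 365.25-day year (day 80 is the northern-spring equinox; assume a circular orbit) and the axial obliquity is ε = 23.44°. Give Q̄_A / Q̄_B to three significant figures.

— Configuration A (φ=+5.4°):
cos H₀ = −tan(+5.4°) tan(+7.700°) = -0.0128, H₀ = 1.5836 rad.
Bracket: H₀ sin φ sin δ + cos φ cos δ sin H₀ = 1.5836×0.09411×0.13399 + 0.99556×0.99098×0.99992 = 0.019969 + 0.986501 = 1.006470.
Q̄ = (S₀/π) × [bracket] = (1361/π) × 1.006470 = 436.02 W/m².
— Configuration B (φ=+60.7°):
Solar longitude: λ_s = 360° × (154 − 80)/365.25 = 72.936°.
sin δ = sin 23.44° × sin 72.936° = 0.38028, so δ = +22.351°.
cos H₀ = −tan(+60.7°) tan(+22.351°) = -0.7327, H₀ = 2.3931 rad.
Bracket: H₀ sin φ sin δ + cos φ cos δ sin H₀ = 2.3931×0.87207×0.38028 + 0.48938×0.92487×0.68056 = 0.793626 + 0.308030 = 1.101656.
Q̄ = (S₀/π) × [bracket] = (1361/π) × 1.101656 = 477.26 W/m².
Ratio Q̄_A / Q̄_B = 436.02 / 477.26 = 0.9136.

Q̄_A / Q̄_B ≈ 0.914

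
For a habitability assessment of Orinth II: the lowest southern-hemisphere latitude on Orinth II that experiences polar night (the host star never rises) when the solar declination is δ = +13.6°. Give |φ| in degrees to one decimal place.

|φ| = 76.4°

Polar night requires cos H₀ = −tan φ tan δ ≥ 1, i.e. tan φ tan δ ≤ −1.
The boundary is |tan φ| · |tan δ| = 1, so |φ| = 90° − |δ| = 90° − 13.6° = 76.4° in the southern hemisphere.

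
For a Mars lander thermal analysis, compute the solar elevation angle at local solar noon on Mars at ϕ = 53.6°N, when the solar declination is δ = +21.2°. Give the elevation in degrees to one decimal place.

At local noon the hour angle is zero, so the zenith angle equals |ϕ − δ| = |+53.6° − (+21.200°)| = 32.400°.
Elevation = 90° − 32.400° = 57.6°.

57.6°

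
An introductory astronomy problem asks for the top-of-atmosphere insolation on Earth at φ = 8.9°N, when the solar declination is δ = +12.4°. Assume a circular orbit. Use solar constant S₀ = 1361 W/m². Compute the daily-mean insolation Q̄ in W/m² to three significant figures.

cos H₀ = −tan(+8.9°) tan(+12.400°) = -0.0344, H₀ = 1.6052 rad.
Bracket: H₀ sin φ sin δ + cos φ cos δ sin H₀ = 1.6052×0.15471×0.21474 + 0.98796×0.97667×0.99941 = 0.053329 + 0.964342 = 1.017671.
Q̄ = (S₀/π) × [bracket] = (1361/π) × 1.017671 = 440.9 W/m².

Q̄ ≈ 441 W/m²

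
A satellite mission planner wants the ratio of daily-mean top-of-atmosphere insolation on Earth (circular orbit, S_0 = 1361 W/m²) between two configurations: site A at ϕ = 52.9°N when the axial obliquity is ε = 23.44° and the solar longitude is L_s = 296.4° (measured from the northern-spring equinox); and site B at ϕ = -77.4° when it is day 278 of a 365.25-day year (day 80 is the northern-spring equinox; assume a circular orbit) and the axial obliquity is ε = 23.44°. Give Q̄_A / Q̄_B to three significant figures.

— Configuration A (ϕ=+52.9°):
Solar declination: sin δ = sin ε · sin L_s = sin 23.44° × sin 296.4° = -0.35630, so δ = -20.873°.
cos h₀ = −tan(+52.9°) tan(-20.873°) = 0.5042, h₀ = 1.0423 rad.
Bracket: h₀ sin ϕ sin δ + cos ϕ cos δ sin h₀ = 1.0423×0.79758×-0.35630 + 0.60321×0.93437×0.86358 = -0.296198 + 0.486732 = 0.190534.
Q̄ = (S_0/π) × [bracket] = (1361/π) × 0.190534 = 82.543 W/m².
— Configuration B (ϕ=-77.4°):
Solar longitude: L_s = 360° × (278 − 80)/365.25 = 195.154°.
sin δ = sin 23.44° × sin 195.154° = -0.10399, so δ = -5.969°.
cos h₀ = −tan(-77.4°) tan(-5.969°) = -0.4677, h₀ = 2.0575 rad.
Bracket: h₀ sin ϕ sin δ + cos ϕ cos δ sin h₀ = 2.0575×-0.97592×-0.10399 + 0.21814×0.99458×0.88386 = 0.208807 + 0.191760 = 0.400567.
Q̄ = (S_0/π) × [bracket] = (1361/π) × 0.400567 = 173.53 W/m².
Ratio Q̄_A / Q̄_B = 82.543 / 173.53 = 0.4757.

Q̄_A / Q̄_B ≈ 0.476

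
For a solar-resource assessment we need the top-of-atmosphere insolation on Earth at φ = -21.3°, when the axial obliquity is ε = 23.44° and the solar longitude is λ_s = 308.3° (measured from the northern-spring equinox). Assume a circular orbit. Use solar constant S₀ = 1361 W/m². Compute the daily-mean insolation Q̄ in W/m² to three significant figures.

Q̄ ≈ 464 W/m²

Solar declination: sin δ = sin ε · sin λ_s = sin 23.44° × sin 308.3° = -0.31218, so δ = -18.190°.
cos H₀ = −tan(-21.3°) tan(-18.190°) = -0.1281, H₀ = 1.6993 rad.
Bracket: H₀ sin φ sin δ + cos φ cos δ sin H₀ = 1.6993×-0.36325×-0.31218 + 0.93169×0.95002×0.99176 = 0.192700 + 0.877831 = 1.070531.
Q̄ = (S₀/π) × [bracket] = (1361/π) × 1.070531 = 463.8 W/m².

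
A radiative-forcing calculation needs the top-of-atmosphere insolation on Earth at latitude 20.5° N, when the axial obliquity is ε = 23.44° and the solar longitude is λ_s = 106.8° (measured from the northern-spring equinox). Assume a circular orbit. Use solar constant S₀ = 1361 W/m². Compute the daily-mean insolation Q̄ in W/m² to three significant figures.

Q̄ ≈ 470 W/m²

Solar declination: sin δ = sin ε · sin λ_s = sin 23.44° × sin 106.8° = 0.38081, so δ = +22.384°.
cos H₀ = −tan(+20.5°) tan(+22.384°) = -0.1540, H₀ = 1.7254 rad.
Bracket: H₀ sin φ sin δ + cos φ cos δ sin H₀ = 1.7254×0.35021×0.38081 + 0.93667×0.92465×0.98807 = 0.230105 + 0.855759 = 1.085864.
Q̄ = (S₀/π) × [bracket] = (1361/π) × 1.085864 = 470.4 W/m².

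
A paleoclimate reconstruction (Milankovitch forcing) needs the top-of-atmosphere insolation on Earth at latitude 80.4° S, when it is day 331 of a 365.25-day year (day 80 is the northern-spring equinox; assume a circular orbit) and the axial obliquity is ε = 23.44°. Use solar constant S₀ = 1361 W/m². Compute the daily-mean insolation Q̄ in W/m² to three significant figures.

Solar longitude: λ_s = 360° × (331 − 80)/365.25 = 247.392°.
sin δ = sin 23.44° × sin 247.392° = -0.36722, so δ = -21.544°.
cos H₀ = −tan(-80.4°) tan(-21.544°) = -2.3342 ≤ −1 ⇒ polar day, H₀ = π.
Bracket: H₀ sin φ sin δ + cos φ cos δ sin H₀ = 3.1416×-0.98600×-0.36722 + 0.16677×0.93013×0.00000 = 1.137507 + 0.000000 = 1.137507.
Q̄ = (S₀/π) × [bracket] = (1361/π) × 1.137507 = 492.8 W/m².

Q̄ ≈ 493 W/m²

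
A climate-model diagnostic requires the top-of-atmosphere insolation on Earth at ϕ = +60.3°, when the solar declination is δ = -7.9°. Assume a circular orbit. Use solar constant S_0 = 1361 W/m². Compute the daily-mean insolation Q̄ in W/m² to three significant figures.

Q̄ ≈ 138 W/m²

cos h₀ = −tan(+60.3°) tan(-7.900°) = 0.2433, h₀ = 1.3251 rad.
Bracket: h₀ sin ϕ sin δ + cos ϕ cos δ sin h₀ = 1.3251×0.86863×-0.13744 + 0.49546×0.99051×0.96996 = -0.158196 + 0.476016 = 0.317820.
Q̄ = (S_0/π) × [bracket] = (1361/π) × 0.317820 = 137.7 W/m².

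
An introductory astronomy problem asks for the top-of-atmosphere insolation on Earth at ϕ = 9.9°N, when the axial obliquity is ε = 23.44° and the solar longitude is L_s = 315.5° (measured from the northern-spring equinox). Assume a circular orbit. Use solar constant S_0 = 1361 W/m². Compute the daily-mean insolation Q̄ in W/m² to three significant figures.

Q̄ ≈ 378 W/m²

Solar declination: sin δ = sin ε · sin L_s = sin 23.44° × sin 315.5° = -0.27881, so δ = -16.189°.
cos h₀ = −tan(+9.9°) tan(-16.189°) = 0.0507, h₀ = 1.5201 rad.
Bracket: h₀ sin ϕ sin δ + cos ϕ cos δ sin h₀ = 1.5201×0.17193×-0.27881 + 0.98511×0.96035×0.99872 = -0.072867 + 0.944839 = 0.871972.
Q̄ = (S_0/π) × [bracket] = (1361/π) × 0.871972 = 377.8 W/m².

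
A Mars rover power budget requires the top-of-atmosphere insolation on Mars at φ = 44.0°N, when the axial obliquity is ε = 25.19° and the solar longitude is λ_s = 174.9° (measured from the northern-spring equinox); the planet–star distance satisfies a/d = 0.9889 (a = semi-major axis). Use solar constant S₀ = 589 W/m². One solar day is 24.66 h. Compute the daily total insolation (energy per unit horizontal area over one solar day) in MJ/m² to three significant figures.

12.4 MJ/m²

Solar declination: sin δ = sin ε · sin λ_s = sin 25.19° × sin 174.9° = 0.03784, so δ = +2.168°.
cos H₀ = −tan(+44.0°) tan(+2.168°) = -0.0366, H₀ = 1.6074 rad.
Bracket: H₀ sin φ sin δ + cos φ cos δ sin H₀ = 1.6074×0.69466×0.03784 + 0.71934×0.99928×0.99933 = 0.042252 + 0.718340 = 0.760592.
Inverse-square distance factor (a/d)² = 0.9889² = 0.977923.
Q̄ = (S₀/π) × 0.977923 × [bracket] = (589/π) × 0.977923 × 0.760592 = 139.45 W/m².
Daily total = Q̄ × 24.66 h × 3600 s/h = 139.45 × 24.66 × 3600 / 10⁶ = 12.38 MJ/m².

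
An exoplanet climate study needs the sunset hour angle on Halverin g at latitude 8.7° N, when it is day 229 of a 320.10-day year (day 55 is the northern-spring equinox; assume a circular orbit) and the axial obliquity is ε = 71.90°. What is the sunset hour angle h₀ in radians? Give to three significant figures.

Solar longitude: L_s = 360° × (229 − 55)/320.10 = 195.689°.
sin δ = sin 71.90° × sin 195.689° = -0.25703, so δ = -14.894°.
cos h₀ = −tan ϕ · tan δ = −tan(+8.7°) × tan(-14.894°) = 0.0407, so h₀ = 1.5301 rad = 87.67°.

h₀ = 1.53 rad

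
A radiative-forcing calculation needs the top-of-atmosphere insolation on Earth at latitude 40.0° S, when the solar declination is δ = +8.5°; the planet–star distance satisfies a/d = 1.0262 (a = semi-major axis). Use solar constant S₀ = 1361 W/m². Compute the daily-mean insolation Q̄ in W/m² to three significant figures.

Q̄ ≈ 280 W/m²

cos H₀ = −tan(-40.0°) tan(+8.500°) = 0.1254, H₀ = 1.4451 rad.
Bracket: H₀ sin φ sin δ + cos φ cos δ sin H₀ = 1.4451×-0.64279×0.14781 + 0.76604×0.98902×0.99211 = -0.137300 + 0.751651 = 0.614351.
Inverse-square distance factor (a/d)² = 1.0262² = 1.053086.
Q̄ = (S₀/π) × 1.053086 × [bracket] = (1361/π) × 1.053086 × 0.614351 = 280.3 W/m².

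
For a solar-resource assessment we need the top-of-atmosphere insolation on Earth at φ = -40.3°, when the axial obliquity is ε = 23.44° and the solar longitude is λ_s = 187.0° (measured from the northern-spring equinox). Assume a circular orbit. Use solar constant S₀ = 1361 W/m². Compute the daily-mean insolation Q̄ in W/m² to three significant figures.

Solar declination: sin δ = sin ε · sin λ_s = sin 23.44° × sin 187.0° = -0.04848, so δ = -2.779°.
cos H₀ = −tan(-40.3°) tan(-2.779°) = -0.0412, H₀ = 1.6120 rad.
Bracket: H₀ sin φ sin δ + cos φ cos δ sin H₀ = 1.6120×-0.64679×-0.04848 + 0.76267×0.99882×0.99915 = 0.050546 + 0.761123 = 0.811669.
Q̄ = (S₀/π) × [bracket] = (1361/π) × 0.811669 = 351.6 W/m².

Q̄ ≈ 352 W/m²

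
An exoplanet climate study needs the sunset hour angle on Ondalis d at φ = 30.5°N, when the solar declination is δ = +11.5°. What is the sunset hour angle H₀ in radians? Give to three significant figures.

cos H₀ = −tan φ · tan δ = −tan(+30.5°) × tan(+11.500°) = -0.1198, so H₀ = 1.6909 rad = 96.88°.

H₀ = 1.69 rad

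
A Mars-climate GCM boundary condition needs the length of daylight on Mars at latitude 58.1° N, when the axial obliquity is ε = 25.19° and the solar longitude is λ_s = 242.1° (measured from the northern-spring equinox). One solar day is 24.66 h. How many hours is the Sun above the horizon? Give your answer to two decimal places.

Solar declination: sin δ = sin ε · sin λ_s = sin 25.19° × sin 242.1° = -0.37615, so δ = -22.095°.
cos H₀ = −tan φ · tan δ = −tan(+58.1°) × tan(-22.095°) = 0.6522, so H₀ = 0.8603 rad = 49.29°.
Daylight = 2H₀/(2π) × 24.66 h = (0.8603/π) × 24.66 = 6.75 h.

6.75 h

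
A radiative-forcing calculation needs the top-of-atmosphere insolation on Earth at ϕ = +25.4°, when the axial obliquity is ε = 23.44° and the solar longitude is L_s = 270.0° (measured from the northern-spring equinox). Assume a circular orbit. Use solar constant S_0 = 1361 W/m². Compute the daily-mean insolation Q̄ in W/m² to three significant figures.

Solar declination: sin δ = sin ε · sin L_s = sin 23.44° × sin 270.0° = -0.39779, so δ = -23.440°.
cos h₀ = −tan(+25.4°) tan(-23.440°) = 0.2059, h₀ = 1.3634 rad.
Bracket: h₀ sin ϕ sin δ + cos ϕ cos δ sin h₀ = 1.3634×0.42894×-0.39779 + 0.90334×0.91748×0.97858 = -0.232634 + 0.811044 = 0.578410.
Q̄ = (S_0/π) × [bracket] = (1361/π) × 0.578410 = 250.6 W/m².

Q̄ ≈ 251 W/m²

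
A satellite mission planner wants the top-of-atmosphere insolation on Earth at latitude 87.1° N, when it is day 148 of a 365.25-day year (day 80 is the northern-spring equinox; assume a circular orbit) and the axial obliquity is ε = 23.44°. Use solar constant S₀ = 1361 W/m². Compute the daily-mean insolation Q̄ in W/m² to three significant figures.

Q̄ ≈ 498 W/m²

Solar longitude: λ_s = 360° × (148 − 80)/365.25 = 67.023°.
sin δ = sin 23.44° × sin 67.023° = 0.36623, so δ = +21.483°.
cos H₀ = −tan(+87.1°) tan(+21.483°) = -7.7692 ≤ −1 ⇒ polar day, H₀ = π.
Bracket: H₀ sin φ sin δ + cos φ cos δ sin H₀ = 3.1416×0.99872×0.36623 + 0.05059×0.93053×0.00000 = 1.149075 + 0.000000 = 1.149075.
Q̄ = (S₀/π) × [bracket] = (1361/π) × 1.149075 = 497.8 W/m².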